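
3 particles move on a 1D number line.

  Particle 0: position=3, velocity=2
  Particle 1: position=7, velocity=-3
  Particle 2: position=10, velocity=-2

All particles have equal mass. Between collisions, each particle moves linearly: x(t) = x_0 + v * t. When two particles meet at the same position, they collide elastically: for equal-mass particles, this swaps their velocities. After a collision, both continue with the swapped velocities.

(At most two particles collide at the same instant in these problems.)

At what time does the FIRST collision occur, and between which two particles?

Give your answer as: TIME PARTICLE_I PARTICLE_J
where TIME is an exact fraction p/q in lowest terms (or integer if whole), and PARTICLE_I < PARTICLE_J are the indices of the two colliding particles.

Answer: 4/5 0 1

Derivation:
Pair (0,1): pos 3,7 vel 2,-3 -> gap=4, closing at 5/unit, collide at t=4/5
Pair (1,2): pos 7,10 vel -3,-2 -> not approaching (rel speed -1 <= 0)
Earliest collision: t=4/5 between 0 and 1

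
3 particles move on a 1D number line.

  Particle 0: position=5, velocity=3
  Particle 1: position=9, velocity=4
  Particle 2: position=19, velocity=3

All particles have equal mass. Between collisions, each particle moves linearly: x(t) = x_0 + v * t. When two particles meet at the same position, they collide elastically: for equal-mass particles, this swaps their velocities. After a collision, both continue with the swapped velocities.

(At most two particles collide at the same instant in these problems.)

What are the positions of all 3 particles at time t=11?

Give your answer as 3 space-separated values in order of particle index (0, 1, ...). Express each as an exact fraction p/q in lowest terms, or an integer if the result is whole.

Answer: 38 52 53

Derivation:
Collision at t=10: particles 1 and 2 swap velocities; positions: p0=35 p1=49 p2=49; velocities now: v0=3 v1=3 v2=4
Advance to t=11 (no further collisions before then); velocities: v0=3 v1=3 v2=4; positions = 38 52 53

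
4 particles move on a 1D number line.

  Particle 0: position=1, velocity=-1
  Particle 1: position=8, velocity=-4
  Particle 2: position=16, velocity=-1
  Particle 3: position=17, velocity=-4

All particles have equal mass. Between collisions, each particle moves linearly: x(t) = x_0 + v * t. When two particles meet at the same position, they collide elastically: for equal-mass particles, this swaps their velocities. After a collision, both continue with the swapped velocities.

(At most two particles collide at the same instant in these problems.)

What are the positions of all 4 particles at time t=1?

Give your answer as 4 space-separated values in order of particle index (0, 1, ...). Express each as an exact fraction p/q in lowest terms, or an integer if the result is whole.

Answer: 0 4 13 15

Derivation:
Collision at t=1/3: particles 2 and 3 swap velocities; positions: p0=2/3 p1=20/3 p2=47/3 p3=47/3; velocities now: v0=-1 v1=-4 v2=-4 v3=-1
Advance to t=1 (no further collisions before then); velocities: v0=-1 v1=-4 v2=-4 v3=-1; positions = 0 4 13 15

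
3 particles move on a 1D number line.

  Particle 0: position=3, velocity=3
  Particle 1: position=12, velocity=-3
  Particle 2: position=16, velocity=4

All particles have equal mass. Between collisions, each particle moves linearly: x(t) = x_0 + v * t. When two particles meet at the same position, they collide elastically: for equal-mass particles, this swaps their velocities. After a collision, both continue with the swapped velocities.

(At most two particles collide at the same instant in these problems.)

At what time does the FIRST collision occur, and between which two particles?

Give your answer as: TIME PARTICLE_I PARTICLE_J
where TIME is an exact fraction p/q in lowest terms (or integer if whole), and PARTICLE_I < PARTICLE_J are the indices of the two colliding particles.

Answer: 3/2 0 1

Derivation:
Pair (0,1): pos 3,12 vel 3,-3 -> gap=9, closing at 6/unit, collide at t=3/2
Pair (1,2): pos 12,16 vel -3,4 -> not approaching (rel speed -7 <= 0)
Earliest collision: t=3/2 between 0 and 1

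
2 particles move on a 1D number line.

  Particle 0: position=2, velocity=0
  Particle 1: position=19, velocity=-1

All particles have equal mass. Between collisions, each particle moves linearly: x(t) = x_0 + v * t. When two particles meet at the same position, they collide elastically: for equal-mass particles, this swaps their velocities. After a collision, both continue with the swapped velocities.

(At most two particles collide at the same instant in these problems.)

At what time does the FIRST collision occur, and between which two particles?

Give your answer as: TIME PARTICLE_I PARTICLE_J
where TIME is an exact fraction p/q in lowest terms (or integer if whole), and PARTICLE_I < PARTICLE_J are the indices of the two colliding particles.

Answer: 17 0 1

Derivation:
Pair (0,1): pos 2,19 vel 0,-1 -> gap=17, closing at 1/unit, collide at t=17
Earliest collision: t=17 between 0 and 1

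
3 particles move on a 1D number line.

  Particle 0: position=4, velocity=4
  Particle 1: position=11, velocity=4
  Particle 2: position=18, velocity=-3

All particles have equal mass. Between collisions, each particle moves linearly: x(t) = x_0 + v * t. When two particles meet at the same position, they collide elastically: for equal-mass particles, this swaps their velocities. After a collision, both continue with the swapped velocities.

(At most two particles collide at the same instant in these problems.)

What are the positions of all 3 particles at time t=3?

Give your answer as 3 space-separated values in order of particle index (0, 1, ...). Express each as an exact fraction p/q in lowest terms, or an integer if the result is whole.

Answer: 9 16 23

Derivation:
Collision at t=1: particles 1 and 2 swap velocities; positions: p0=8 p1=15 p2=15; velocities now: v0=4 v1=-3 v2=4
Collision at t=2: particles 0 and 1 swap velocities; positions: p0=12 p1=12 p2=19; velocities now: v0=-3 v1=4 v2=4
Advance to t=3 (no further collisions before then); velocities: v0=-3 v1=4 v2=4; positions = 9 16 23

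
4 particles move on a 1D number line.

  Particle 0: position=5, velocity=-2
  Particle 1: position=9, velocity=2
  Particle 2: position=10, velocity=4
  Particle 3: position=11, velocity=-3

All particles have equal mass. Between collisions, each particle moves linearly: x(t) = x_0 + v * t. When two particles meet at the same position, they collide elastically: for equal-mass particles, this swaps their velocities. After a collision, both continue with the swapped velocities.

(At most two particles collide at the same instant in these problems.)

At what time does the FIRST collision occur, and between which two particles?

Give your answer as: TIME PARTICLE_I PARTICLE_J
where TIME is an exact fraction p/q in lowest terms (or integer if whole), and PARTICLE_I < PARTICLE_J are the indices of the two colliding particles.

Pair (0,1): pos 5,9 vel -2,2 -> not approaching (rel speed -4 <= 0)
Pair (1,2): pos 9,10 vel 2,4 -> not approaching (rel speed -2 <= 0)
Pair (2,3): pos 10,11 vel 4,-3 -> gap=1, closing at 7/unit, collide at t=1/7
Earliest collision: t=1/7 between 2 and 3

Answer: 1/7 2 3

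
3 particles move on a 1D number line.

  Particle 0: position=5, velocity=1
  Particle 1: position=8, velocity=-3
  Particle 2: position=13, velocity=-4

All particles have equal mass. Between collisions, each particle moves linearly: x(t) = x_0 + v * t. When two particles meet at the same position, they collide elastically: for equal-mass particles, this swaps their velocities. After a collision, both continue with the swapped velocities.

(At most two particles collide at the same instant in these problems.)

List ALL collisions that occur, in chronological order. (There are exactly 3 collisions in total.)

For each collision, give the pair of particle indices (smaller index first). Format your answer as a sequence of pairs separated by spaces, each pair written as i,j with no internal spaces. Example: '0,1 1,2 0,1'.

Collision at t=3/4: particles 0 and 1 swap velocities; positions: p0=23/4 p1=23/4 p2=10; velocities now: v0=-3 v1=1 v2=-4
Collision at t=8/5: particles 1 and 2 swap velocities; positions: p0=16/5 p1=33/5 p2=33/5; velocities now: v0=-3 v1=-4 v2=1
Collision at t=5: particles 0 and 1 swap velocities; positions: p0=-7 p1=-7 p2=10; velocities now: v0=-4 v1=-3 v2=1

Answer: 0,1 1,2 0,1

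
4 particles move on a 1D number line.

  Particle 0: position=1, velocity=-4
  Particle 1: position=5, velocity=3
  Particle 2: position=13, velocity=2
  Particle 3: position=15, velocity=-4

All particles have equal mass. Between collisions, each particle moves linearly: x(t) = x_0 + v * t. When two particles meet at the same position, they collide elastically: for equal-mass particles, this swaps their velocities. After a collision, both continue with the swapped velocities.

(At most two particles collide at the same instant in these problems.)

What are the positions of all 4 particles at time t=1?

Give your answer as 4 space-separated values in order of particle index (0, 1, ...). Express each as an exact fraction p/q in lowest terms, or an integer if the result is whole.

Collision at t=1/3: particles 2 and 3 swap velocities; positions: p0=-1/3 p1=6 p2=41/3 p3=41/3; velocities now: v0=-4 v1=3 v2=-4 v3=2
Advance to t=1 (no further collisions before then); velocities: v0=-4 v1=3 v2=-4 v3=2; positions = -3 8 11 15

Answer: -3 8 11 15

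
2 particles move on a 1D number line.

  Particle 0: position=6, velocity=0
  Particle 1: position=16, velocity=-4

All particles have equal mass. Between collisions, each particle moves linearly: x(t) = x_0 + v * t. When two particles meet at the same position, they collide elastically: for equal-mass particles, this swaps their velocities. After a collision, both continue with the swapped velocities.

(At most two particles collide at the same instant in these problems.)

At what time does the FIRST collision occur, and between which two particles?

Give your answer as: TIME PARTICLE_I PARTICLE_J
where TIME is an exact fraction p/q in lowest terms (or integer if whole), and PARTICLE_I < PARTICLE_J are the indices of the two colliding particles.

Answer: 5/2 0 1

Derivation:
Pair (0,1): pos 6,16 vel 0,-4 -> gap=10, closing at 4/unit, collide at t=5/2
Earliest collision: t=5/2 between 0 and 1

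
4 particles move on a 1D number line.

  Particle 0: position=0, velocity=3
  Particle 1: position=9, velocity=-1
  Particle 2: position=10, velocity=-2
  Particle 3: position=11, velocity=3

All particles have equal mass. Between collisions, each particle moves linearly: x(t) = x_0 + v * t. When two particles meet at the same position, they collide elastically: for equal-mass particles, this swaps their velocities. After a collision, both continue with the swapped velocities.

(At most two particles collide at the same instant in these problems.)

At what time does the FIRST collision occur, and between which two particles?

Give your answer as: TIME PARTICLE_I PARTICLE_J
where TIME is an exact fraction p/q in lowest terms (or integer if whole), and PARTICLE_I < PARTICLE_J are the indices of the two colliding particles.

Pair (0,1): pos 0,9 vel 3,-1 -> gap=9, closing at 4/unit, collide at t=9/4
Pair (1,2): pos 9,10 vel -1,-2 -> gap=1, closing at 1/unit, collide at t=1
Pair (2,3): pos 10,11 vel -2,3 -> not approaching (rel speed -5 <= 0)
Earliest collision: t=1 between 1 and 2

Answer: 1 1 2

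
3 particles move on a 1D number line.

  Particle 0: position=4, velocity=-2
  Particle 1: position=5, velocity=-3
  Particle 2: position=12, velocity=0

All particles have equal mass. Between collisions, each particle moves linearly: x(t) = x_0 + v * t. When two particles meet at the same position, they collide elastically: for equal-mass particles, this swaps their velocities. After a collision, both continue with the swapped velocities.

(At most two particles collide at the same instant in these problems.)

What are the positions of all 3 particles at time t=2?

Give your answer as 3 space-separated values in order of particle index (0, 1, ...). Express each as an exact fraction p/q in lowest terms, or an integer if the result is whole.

Collision at t=1: particles 0 and 1 swap velocities; positions: p0=2 p1=2 p2=12; velocities now: v0=-3 v1=-2 v2=0
Advance to t=2 (no further collisions before then); velocities: v0=-3 v1=-2 v2=0; positions = -1 0 12

Answer: -1 0 12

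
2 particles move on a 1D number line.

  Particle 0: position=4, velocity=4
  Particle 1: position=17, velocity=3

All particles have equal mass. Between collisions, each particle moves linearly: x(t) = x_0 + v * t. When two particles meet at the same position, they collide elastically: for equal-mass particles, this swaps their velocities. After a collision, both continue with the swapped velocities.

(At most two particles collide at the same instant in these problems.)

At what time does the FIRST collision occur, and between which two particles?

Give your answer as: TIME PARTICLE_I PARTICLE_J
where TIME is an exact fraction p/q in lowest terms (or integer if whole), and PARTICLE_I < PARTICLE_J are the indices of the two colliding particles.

Pair (0,1): pos 4,17 vel 4,3 -> gap=13, closing at 1/unit, collide at t=13
Earliest collision: t=13 between 0 and 1

Answer: 13 0 1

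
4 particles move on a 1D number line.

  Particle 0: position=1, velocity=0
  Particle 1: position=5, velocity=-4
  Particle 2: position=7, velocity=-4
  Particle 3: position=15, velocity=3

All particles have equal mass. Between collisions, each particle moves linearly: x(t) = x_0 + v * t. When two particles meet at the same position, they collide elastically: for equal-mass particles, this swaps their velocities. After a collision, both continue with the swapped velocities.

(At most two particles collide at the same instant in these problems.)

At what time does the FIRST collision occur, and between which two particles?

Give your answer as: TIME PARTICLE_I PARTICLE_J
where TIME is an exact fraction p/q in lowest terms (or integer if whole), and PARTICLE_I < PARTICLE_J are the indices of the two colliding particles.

Answer: 1 0 1

Derivation:
Pair (0,1): pos 1,5 vel 0,-4 -> gap=4, closing at 4/unit, collide at t=1
Pair (1,2): pos 5,7 vel -4,-4 -> not approaching (rel speed 0 <= 0)
Pair (2,3): pos 7,15 vel -4,3 -> not approaching (rel speed -7 <= 0)
Earliest collision: t=1 between 0 and 1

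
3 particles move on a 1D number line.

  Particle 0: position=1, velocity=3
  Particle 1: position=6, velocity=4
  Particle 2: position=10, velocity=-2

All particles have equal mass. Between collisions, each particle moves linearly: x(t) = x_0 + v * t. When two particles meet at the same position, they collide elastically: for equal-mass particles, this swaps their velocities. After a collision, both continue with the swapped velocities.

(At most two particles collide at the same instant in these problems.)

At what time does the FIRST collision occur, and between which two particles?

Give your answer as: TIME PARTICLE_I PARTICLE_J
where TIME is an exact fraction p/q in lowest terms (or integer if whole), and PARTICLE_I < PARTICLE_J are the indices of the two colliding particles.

Pair (0,1): pos 1,6 vel 3,4 -> not approaching (rel speed -1 <= 0)
Pair (1,2): pos 6,10 vel 4,-2 -> gap=4, closing at 6/unit, collide at t=2/3
Earliest collision: t=2/3 between 1 and 2

Answer: 2/3 1 2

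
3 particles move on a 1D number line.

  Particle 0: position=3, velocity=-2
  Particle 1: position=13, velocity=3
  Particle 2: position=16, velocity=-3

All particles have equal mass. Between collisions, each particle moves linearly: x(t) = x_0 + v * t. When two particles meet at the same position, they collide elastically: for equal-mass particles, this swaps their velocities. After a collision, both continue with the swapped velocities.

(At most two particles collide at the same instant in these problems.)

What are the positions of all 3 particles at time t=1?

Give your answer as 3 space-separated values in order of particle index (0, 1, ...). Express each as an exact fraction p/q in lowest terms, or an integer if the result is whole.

Answer: 1 13 16

Derivation:
Collision at t=1/2: particles 1 and 2 swap velocities; positions: p0=2 p1=29/2 p2=29/2; velocities now: v0=-2 v1=-3 v2=3
Advance to t=1 (no further collisions before then); velocities: v0=-2 v1=-3 v2=3; positions = 1 13 16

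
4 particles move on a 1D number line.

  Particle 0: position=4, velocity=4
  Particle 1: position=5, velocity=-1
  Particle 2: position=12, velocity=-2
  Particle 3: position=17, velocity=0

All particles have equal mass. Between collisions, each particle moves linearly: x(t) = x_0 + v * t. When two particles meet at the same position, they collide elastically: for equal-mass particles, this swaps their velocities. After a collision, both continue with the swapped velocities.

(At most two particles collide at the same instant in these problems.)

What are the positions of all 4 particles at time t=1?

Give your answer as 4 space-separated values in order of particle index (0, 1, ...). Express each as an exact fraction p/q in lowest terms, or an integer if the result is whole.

Collision at t=1/5: particles 0 and 1 swap velocities; positions: p0=24/5 p1=24/5 p2=58/5 p3=17; velocities now: v0=-1 v1=4 v2=-2 v3=0
Advance to t=1 (no further collisions before then); velocities: v0=-1 v1=4 v2=-2 v3=0; positions = 4 8 10 17

Answer: 4 8 10 17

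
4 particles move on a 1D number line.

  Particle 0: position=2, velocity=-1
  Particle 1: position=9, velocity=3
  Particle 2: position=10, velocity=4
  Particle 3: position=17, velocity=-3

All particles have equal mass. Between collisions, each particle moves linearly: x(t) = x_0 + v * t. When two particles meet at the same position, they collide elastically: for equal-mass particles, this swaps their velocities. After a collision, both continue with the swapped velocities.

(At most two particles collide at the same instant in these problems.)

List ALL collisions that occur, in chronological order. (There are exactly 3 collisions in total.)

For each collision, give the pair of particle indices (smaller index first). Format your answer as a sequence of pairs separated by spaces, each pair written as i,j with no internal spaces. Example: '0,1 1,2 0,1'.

Collision at t=1: particles 2 and 3 swap velocities; positions: p0=1 p1=12 p2=14 p3=14; velocities now: v0=-1 v1=3 v2=-3 v3=4
Collision at t=4/3: particles 1 and 2 swap velocities; positions: p0=2/3 p1=13 p2=13 p3=46/3; velocities now: v0=-1 v1=-3 v2=3 v3=4
Collision at t=15/2: particles 0 and 1 swap velocities; positions: p0=-11/2 p1=-11/2 p2=63/2 p3=40; velocities now: v0=-3 v1=-1 v2=3 v3=4

Answer: 2,3 1,2 0,1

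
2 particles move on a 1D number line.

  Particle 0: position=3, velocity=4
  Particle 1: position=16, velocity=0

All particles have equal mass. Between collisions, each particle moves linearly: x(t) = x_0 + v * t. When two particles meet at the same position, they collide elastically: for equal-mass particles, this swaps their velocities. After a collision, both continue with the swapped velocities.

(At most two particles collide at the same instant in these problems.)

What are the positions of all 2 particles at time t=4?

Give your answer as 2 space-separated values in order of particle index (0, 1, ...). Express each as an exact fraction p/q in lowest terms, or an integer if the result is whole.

Collision at t=13/4: particles 0 and 1 swap velocities; positions: p0=16 p1=16; velocities now: v0=0 v1=4
Advance to t=4 (no further collisions before then); velocities: v0=0 v1=4; positions = 16 19

Answer: 16 19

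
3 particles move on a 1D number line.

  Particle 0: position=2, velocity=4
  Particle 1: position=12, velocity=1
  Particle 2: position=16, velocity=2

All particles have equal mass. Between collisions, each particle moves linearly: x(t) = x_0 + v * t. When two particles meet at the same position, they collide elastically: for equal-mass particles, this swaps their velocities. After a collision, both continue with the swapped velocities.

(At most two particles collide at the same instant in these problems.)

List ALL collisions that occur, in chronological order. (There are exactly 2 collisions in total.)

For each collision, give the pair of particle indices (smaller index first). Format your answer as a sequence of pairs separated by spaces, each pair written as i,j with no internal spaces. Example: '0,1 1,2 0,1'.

Answer: 0,1 1,2

Derivation:
Collision at t=10/3: particles 0 and 1 swap velocities; positions: p0=46/3 p1=46/3 p2=68/3; velocities now: v0=1 v1=4 v2=2
Collision at t=7: particles 1 and 2 swap velocities; positions: p0=19 p1=30 p2=30; velocities now: v0=1 v1=2 v2=4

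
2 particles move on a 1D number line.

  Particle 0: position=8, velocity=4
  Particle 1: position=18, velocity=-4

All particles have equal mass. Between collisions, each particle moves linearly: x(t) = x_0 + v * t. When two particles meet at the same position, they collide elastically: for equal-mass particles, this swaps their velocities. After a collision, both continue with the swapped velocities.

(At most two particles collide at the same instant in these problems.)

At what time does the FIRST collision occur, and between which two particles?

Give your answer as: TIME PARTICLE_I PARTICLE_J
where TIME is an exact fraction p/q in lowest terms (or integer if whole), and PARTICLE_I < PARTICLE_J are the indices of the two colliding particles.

Answer: 5/4 0 1

Derivation:
Pair (0,1): pos 8,18 vel 4,-4 -> gap=10, closing at 8/unit, collide at t=5/4
Earliest collision: t=5/4 between 0 and 1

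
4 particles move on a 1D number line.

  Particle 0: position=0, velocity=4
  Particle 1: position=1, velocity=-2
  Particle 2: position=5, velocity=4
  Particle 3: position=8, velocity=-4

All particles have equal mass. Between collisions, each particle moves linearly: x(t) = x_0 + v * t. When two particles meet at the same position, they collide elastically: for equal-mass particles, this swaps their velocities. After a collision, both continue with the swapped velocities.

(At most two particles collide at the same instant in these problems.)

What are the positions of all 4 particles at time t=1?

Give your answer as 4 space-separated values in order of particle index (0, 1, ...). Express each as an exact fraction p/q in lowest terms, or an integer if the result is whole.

Collision at t=1/6: particles 0 and 1 swap velocities; positions: p0=2/3 p1=2/3 p2=17/3 p3=22/3; velocities now: v0=-2 v1=4 v2=4 v3=-4
Collision at t=3/8: particles 2 and 3 swap velocities; positions: p0=1/4 p1=3/2 p2=13/2 p3=13/2; velocities now: v0=-2 v1=4 v2=-4 v3=4
Collision at t=1: particles 1 and 2 swap velocities; positions: p0=-1 p1=4 p2=4 p3=9; velocities now: v0=-2 v1=-4 v2=4 v3=4
Advance to t=1 (no further collisions before then); velocities: v0=-2 v1=-4 v2=4 v3=4; positions = -1 4 4 9

Answer: -1 4 4 9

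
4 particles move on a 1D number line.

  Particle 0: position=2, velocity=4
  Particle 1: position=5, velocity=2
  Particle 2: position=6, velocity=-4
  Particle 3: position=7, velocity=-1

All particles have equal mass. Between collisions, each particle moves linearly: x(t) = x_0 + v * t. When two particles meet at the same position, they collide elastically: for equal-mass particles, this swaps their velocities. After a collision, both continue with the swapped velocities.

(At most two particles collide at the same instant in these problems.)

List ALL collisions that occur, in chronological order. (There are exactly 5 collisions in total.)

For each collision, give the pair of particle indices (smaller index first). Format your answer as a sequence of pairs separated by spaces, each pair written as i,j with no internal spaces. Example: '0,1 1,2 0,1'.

Collision at t=1/6: particles 1 and 2 swap velocities; positions: p0=8/3 p1=16/3 p2=16/3 p3=41/6; velocities now: v0=4 v1=-4 v2=2 v3=-1
Collision at t=1/2: particles 0 and 1 swap velocities; positions: p0=4 p1=4 p2=6 p3=13/2; velocities now: v0=-4 v1=4 v2=2 v3=-1
Collision at t=2/3: particles 2 and 3 swap velocities; positions: p0=10/3 p1=14/3 p2=19/3 p3=19/3; velocities now: v0=-4 v1=4 v2=-1 v3=2
Collision at t=1: particles 1 and 2 swap velocities; positions: p0=2 p1=6 p2=6 p3=7; velocities now: v0=-4 v1=-1 v2=4 v3=2
Collision at t=3/2: particles 2 and 3 swap velocities; positions: p0=0 p1=11/2 p2=8 p3=8; velocities now: v0=-4 v1=-1 v2=2 v3=4

Answer: 1,2 0,1 2,3 1,2 2,3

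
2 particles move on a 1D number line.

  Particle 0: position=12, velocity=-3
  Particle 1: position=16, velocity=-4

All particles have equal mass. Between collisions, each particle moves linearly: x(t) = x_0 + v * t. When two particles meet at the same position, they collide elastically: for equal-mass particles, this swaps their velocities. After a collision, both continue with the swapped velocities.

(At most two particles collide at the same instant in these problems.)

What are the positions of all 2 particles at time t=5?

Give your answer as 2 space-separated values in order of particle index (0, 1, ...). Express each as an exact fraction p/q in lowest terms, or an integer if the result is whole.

Answer: -4 -3

Derivation:
Collision at t=4: particles 0 and 1 swap velocities; positions: p0=0 p1=0; velocities now: v0=-4 v1=-3
Advance to t=5 (no further collisions before then); velocities: v0=-4 v1=-3; positions = -4 -3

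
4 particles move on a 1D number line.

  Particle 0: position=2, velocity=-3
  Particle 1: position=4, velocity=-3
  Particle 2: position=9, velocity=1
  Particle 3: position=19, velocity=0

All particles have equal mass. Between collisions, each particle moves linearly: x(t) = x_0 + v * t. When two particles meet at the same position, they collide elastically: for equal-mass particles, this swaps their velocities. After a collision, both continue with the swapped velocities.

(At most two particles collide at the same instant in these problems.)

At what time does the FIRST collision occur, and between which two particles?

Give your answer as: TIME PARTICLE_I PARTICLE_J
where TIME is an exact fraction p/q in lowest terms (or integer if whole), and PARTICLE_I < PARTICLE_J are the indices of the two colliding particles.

Pair (0,1): pos 2,4 vel -3,-3 -> not approaching (rel speed 0 <= 0)
Pair (1,2): pos 4,9 vel -3,1 -> not approaching (rel speed -4 <= 0)
Pair (2,3): pos 9,19 vel 1,0 -> gap=10, closing at 1/unit, collide at t=10
Earliest collision: t=10 between 2 and 3

Answer: 10 2 3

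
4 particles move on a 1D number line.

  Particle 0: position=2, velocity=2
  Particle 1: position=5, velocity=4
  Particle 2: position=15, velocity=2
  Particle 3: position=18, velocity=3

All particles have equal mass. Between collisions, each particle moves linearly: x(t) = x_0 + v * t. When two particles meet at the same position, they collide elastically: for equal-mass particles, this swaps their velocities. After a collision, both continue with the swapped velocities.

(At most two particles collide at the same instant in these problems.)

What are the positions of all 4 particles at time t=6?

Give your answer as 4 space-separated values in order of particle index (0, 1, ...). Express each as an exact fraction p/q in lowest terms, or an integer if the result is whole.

Answer: 14 27 29 36

Derivation:
Collision at t=5: particles 1 and 2 swap velocities; positions: p0=12 p1=25 p2=25 p3=33; velocities now: v0=2 v1=2 v2=4 v3=3
Advance to t=6 (no further collisions before then); velocities: v0=2 v1=2 v2=4 v3=3; positions = 14 27 29 36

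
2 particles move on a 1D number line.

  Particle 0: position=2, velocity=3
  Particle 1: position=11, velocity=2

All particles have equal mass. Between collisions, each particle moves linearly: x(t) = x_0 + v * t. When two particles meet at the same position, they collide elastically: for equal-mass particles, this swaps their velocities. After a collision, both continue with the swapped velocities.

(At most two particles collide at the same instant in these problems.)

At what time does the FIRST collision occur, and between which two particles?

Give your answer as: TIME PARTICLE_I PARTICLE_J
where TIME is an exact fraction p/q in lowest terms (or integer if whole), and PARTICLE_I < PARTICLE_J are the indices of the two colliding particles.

Pair (0,1): pos 2,11 vel 3,2 -> gap=9, closing at 1/unit, collide at t=9
Earliest collision: t=9 between 0 and 1

Answer: 9 0 1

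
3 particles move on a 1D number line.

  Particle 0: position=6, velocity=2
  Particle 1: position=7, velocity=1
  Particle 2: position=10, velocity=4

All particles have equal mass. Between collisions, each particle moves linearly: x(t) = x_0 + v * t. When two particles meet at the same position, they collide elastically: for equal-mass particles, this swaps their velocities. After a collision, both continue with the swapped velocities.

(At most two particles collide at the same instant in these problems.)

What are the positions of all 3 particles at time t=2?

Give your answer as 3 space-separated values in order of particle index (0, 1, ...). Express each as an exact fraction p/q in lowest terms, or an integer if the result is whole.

Collision at t=1: particles 0 and 1 swap velocities; positions: p0=8 p1=8 p2=14; velocities now: v0=1 v1=2 v2=4
Advance to t=2 (no further collisions before then); velocities: v0=1 v1=2 v2=4; positions = 9 10 18

Answer: 9 10 18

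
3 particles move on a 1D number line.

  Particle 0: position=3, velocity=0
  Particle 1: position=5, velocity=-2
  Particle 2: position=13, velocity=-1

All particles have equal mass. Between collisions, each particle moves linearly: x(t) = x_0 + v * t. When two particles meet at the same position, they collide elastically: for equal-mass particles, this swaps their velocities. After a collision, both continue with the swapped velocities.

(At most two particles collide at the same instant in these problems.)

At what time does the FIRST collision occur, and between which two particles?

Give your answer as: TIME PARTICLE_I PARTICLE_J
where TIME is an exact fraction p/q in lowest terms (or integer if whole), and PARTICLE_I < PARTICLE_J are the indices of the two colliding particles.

Pair (0,1): pos 3,5 vel 0,-2 -> gap=2, closing at 2/unit, collide at t=1
Pair (1,2): pos 5,13 vel -2,-1 -> not approaching (rel speed -1 <= 0)
Earliest collision: t=1 between 0 and 1

Answer: 1 0 1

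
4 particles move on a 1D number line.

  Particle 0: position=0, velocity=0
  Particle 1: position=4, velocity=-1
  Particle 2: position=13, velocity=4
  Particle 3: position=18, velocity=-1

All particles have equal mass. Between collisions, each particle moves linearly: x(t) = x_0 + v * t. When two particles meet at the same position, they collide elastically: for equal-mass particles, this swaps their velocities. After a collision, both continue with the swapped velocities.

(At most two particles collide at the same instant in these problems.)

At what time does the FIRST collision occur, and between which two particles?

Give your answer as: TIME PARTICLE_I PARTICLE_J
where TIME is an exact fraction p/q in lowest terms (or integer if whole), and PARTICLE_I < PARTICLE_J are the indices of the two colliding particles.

Answer: 1 2 3

Derivation:
Pair (0,1): pos 0,4 vel 0,-1 -> gap=4, closing at 1/unit, collide at t=4
Pair (1,2): pos 4,13 vel -1,4 -> not approaching (rel speed -5 <= 0)
Pair (2,3): pos 13,18 vel 4,-1 -> gap=5, closing at 5/unit, collide at t=1
Earliest collision: t=1 between 2 and 3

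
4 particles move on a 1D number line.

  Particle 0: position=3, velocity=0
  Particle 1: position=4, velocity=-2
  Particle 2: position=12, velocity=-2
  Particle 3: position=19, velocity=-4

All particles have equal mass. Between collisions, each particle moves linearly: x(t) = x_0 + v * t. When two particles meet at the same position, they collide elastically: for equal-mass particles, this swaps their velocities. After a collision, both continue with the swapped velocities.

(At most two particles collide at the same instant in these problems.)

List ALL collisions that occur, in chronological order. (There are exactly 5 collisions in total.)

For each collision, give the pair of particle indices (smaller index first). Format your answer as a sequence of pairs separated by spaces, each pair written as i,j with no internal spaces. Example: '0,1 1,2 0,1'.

Answer: 0,1 2,3 1,2 2,3 0,1

Derivation:
Collision at t=1/2: particles 0 and 1 swap velocities; positions: p0=3 p1=3 p2=11 p3=17; velocities now: v0=-2 v1=0 v2=-2 v3=-4
Collision at t=7/2: particles 2 and 3 swap velocities; positions: p0=-3 p1=3 p2=5 p3=5; velocities now: v0=-2 v1=0 v2=-4 v3=-2
Collision at t=4: particles 1 and 2 swap velocities; positions: p0=-4 p1=3 p2=3 p3=4; velocities now: v0=-2 v1=-4 v2=0 v3=-2
Collision at t=9/2: particles 2 and 3 swap velocities; positions: p0=-5 p1=1 p2=3 p3=3; velocities now: v0=-2 v1=-4 v2=-2 v3=0
Collision at t=15/2: particles 0 and 1 swap velocities; positions: p0=-11 p1=-11 p2=-3 p3=3; velocities now: v0=-4 v1=-2 v2=-2 v3=0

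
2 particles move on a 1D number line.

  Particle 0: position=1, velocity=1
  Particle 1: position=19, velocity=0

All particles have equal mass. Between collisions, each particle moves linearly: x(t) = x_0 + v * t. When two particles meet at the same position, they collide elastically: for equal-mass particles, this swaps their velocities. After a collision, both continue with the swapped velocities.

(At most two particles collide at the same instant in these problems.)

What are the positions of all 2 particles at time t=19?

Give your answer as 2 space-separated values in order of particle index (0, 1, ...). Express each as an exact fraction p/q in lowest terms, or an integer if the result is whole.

Collision at t=18: particles 0 and 1 swap velocities; positions: p0=19 p1=19; velocities now: v0=0 v1=1
Advance to t=19 (no further collisions before then); velocities: v0=0 v1=1; positions = 19 20

Answer: 19 20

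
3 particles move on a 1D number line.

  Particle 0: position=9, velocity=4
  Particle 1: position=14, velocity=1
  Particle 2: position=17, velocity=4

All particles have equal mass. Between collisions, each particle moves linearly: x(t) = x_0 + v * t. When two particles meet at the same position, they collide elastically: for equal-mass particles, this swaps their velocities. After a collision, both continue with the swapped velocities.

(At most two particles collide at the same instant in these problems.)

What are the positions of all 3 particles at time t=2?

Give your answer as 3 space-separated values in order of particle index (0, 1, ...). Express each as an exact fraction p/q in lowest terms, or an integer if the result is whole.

Answer: 16 17 25

Derivation:
Collision at t=5/3: particles 0 and 1 swap velocities; positions: p0=47/3 p1=47/3 p2=71/3; velocities now: v0=1 v1=4 v2=4
Advance to t=2 (no further collisions before then); velocities: v0=1 v1=4 v2=4; positions = 16 17 25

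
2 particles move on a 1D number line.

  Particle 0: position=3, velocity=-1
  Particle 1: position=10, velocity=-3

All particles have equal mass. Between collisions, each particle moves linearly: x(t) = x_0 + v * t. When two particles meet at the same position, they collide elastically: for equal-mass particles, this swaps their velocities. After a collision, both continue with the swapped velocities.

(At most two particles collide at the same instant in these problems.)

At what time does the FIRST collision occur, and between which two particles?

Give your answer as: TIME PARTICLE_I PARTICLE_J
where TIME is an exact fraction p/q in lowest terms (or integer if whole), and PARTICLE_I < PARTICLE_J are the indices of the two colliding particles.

Pair (0,1): pos 3,10 vel -1,-3 -> gap=7, closing at 2/unit, collide at t=7/2
Earliest collision: t=7/2 between 0 and 1

Answer: 7/2 0 1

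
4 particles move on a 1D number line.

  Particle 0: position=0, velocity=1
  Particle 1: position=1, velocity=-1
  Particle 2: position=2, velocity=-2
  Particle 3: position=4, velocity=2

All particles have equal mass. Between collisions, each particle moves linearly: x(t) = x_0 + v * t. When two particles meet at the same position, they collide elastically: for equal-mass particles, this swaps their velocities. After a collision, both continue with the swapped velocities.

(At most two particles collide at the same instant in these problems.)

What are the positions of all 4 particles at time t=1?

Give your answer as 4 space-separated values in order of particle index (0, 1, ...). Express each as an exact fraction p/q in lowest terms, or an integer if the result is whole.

Answer: 0 0 1 6

Derivation:
Collision at t=1/2: particles 0 and 1 swap velocities; positions: p0=1/2 p1=1/2 p2=1 p3=5; velocities now: v0=-1 v1=1 v2=-2 v3=2
Collision at t=2/3: particles 1 and 2 swap velocities; positions: p0=1/3 p1=2/3 p2=2/3 p3=16/3; velocities now: v0=-1 v1=-2 v2=1 v3=2
Collision at t=1: particles 0 and 1 swap velocities; positions: p0=0 p1=0 p2=1 p3=6; velocities now: v0=-2 v1=-1 v2=1 v3=2
Advance to t=1 (no further collisions before then); velocities: v0=-2 v1=-1 v2=1 v3=2; positions = 0 0 1 6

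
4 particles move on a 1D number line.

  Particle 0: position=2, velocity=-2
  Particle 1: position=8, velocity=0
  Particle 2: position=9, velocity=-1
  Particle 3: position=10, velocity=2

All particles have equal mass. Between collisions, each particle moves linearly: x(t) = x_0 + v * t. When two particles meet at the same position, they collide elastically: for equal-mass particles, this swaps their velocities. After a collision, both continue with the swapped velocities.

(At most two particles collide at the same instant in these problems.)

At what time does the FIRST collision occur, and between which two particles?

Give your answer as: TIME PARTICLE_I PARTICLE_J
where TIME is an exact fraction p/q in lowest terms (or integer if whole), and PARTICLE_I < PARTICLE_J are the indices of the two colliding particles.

Answer: 1 1 2

Derivation:
Pair (0,1): pos 2,8 vel -2,0 -> not approaching (rel speed -2 <= 0)
Pair (1,2): pos 8,9 vel 0,-1 -> gap=1, closing at 1/unit, collide at t=1
Pair (2,3): pos 9,10 vel -1,2 -> not approaching (rel speed -3 <= 0)
Earliest collision: t=1 between 1 and 2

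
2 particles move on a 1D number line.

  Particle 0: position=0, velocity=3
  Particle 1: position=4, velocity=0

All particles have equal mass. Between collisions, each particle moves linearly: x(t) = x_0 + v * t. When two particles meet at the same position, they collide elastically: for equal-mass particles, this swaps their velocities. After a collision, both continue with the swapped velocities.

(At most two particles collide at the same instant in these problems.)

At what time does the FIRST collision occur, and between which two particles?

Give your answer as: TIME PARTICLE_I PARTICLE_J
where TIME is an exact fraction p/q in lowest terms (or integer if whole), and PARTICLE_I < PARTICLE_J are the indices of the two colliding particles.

Pair (0,1): pos 0,4 vel 3,0 -> gap=4, closing at 3/unit, collide at t=4/3
Earliest collision: t=4/3 between 0 and 1

Answer: 4/3 0 1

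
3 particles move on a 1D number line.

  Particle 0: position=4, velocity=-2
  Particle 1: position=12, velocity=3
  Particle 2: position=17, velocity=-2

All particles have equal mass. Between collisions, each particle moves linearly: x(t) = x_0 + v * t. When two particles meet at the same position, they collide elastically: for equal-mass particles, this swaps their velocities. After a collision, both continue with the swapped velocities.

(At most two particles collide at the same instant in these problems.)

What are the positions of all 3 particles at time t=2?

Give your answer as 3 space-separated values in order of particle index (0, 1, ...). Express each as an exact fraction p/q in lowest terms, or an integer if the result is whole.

Collision at t=1: particles 1 and 2 swap velocities; positions: p0=2 p1=15 p2=15; velocities now: v0=-2 v1=-2 v2=3
Advance to t=2 (no further collisions before then); velocities: v0=-2 v1=-2 v2=3; positions = 0 13 18

Answer: 0 13 18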